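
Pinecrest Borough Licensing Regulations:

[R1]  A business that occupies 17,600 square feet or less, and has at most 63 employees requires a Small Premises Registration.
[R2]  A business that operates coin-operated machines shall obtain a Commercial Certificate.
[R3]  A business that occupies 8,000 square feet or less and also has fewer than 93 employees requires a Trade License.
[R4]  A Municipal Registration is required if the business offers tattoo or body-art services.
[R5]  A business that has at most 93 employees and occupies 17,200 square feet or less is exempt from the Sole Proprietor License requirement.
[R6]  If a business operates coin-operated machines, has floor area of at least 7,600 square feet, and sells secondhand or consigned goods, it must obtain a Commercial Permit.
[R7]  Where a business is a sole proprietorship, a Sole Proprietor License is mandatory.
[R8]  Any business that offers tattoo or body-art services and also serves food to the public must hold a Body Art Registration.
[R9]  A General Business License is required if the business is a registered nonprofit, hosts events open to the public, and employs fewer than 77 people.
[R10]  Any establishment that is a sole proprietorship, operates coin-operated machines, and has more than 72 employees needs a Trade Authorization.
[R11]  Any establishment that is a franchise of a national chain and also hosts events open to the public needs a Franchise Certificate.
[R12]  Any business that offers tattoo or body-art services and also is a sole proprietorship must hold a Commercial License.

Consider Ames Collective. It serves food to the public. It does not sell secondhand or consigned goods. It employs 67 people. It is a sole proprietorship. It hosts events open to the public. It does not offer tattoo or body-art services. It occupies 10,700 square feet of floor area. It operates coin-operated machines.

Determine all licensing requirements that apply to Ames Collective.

[R1] floor area 10,700 square feet ≤ 17,600 square feet; employees 67 > 63 → Small Premises Registration not required.
[R2] operates coin-operated machines → Commercial Certificate required.
[R3] floor area 10,700 square feet > 8,000 square feet; employees 67 < 93 → Trade License not required.
[R4] does not offer tattoo or body-art services → Municipal Registration not required.
[R5] employees 67 ≤ 93; floor area 10,700 square feet ≤ 17,200 square feet → exempt from Sole Proprietor License.
[R6] operates coin-operated machines; floor area 10,700 square feet ≥ 7,600 square feet; does not sell secondhand or consigned goods → Commercial Permit not required.
[R7] is a sole proprietorship → Sole Proprietor License required.
[R8] does not offer tattoo or body-art services; serves food to the public → Body Art Registration not required.
[R9] is a sole proprietorship (not: is a registered nonprofit); hosts events open to the public; employees 67 < 77 → General Business License not required.
[R10] is a sole proprietorship; operates coin-operated machines; employees 67 ≤ 72 → Trade Authorization not required.
[R11] is a sole proprietorship (not: is a franchise of a national chain); hosts events open to the public → Franchise Certificate not required.
[R12] does not offer tattoo or body-art services; is a sole proprietorship → Commercial License not required.

Commercial Certificate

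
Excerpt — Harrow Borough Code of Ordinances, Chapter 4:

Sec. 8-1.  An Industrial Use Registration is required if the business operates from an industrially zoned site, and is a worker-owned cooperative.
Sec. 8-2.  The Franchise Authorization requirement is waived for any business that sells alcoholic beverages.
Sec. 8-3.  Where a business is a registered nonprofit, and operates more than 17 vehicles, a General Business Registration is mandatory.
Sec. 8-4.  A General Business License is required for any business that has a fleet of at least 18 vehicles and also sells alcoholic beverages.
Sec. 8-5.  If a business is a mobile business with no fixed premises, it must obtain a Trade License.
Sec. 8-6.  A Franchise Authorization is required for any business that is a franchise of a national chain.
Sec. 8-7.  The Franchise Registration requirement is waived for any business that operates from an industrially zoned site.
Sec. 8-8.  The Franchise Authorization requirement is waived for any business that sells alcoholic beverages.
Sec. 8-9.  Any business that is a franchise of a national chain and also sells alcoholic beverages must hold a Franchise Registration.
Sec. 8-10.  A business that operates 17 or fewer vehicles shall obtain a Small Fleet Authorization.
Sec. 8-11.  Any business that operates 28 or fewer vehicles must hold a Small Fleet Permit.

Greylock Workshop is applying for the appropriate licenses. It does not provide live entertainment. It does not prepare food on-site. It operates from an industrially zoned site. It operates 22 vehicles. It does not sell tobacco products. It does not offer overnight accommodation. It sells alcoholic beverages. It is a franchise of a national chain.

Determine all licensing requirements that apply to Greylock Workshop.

Sec. 8-1. operates from an industrially zoned site; is a franchise of a national chain (not: is a worker-owned cooperative) → Industrial Use Registration not required.
Sec. 8-2. sells alcoholic beverages → exempt from Franchise Authorization.
Sec. 8-3. is a franchise of a national chain (not: is a registered nonprofit); vehicles 22 > 17 → General Business Registration not required.
Sec. 8-4. vehicles 22 ≥ 18; sells alcoholic beverages → General Business License required.
Sec. 8-5. operates from an industrially zoned site (not: is a mobile business with no fixed premises) → Trade License not required.
Sec. 8-6. is a franchise of a national chain → Franchise Authorization required.
Sec. 8-7. operates from an industrially zoned site → exempt from Franchise Registration.
Sec. 8-8. sells alcoholic beverages → exempt from Franchise Authorization.
Sec. 8-9. is a franchise of a national chain; sells alcoholic beverages → Franchise Registration required.
Sec. 8-10. vehicles 22 > 17 → Small Fleet Authorization not required.
Sec. 8-11. vehicles 22 ≤ 28 → Small Fleet Permit required.

General Business License, Small Fleet Permit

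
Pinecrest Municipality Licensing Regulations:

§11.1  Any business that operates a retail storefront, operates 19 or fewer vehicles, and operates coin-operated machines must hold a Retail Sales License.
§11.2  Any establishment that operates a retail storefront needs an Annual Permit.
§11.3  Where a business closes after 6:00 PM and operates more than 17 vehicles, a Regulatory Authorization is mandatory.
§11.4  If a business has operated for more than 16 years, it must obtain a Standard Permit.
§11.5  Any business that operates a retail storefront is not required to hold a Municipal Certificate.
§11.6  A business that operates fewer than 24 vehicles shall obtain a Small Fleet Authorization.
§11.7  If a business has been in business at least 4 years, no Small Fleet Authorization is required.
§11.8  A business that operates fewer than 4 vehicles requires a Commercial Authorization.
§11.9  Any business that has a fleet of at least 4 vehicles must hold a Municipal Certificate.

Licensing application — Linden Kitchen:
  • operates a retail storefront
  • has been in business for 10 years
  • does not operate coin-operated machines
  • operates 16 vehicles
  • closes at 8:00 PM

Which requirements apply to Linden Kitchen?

§11.1 operates a retail storefront; vehicles 16 ≤ 19; does not operate coin-operated machines → Retail Sales License not required.
§11.2 operates a retail storefront → Annual Permit required.
§11.3 closes 8:00 PM, after 6:00 PM; vehicles 16 ≤ 17 → Regulatory Authorization not required.
§11.4 years in business 10 ≤ 16 → Standard Permit not required.
§11.5 operates a retail storefront → exempt from Municipal Certificate.
§11.6 vehicles 16 < 24 → Small Fleet Authorization required.
§11.7 years in business 10 ≥ 4 → exempt from Small Fleet Authorization.
§11.8 vehicles 16 ≥ 4 → Commercial Authorization not required.
§11.9 vehicles 16 ≥ 4 → Municipal Certificate required.

Annual Permit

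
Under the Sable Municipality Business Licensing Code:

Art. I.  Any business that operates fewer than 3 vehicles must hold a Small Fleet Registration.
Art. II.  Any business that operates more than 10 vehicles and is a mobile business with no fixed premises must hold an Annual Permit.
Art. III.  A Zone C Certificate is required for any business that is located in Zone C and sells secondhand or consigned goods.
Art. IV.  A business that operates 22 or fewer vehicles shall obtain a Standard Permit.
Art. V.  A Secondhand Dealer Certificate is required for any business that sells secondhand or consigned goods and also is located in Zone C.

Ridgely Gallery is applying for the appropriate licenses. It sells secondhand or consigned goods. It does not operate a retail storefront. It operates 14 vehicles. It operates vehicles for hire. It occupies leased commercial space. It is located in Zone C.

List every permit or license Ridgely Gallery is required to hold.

Art. I. vehicles 14 ≥ 3 → Small Fleet Registration not required.
Art. II. vehicles 14 > 10; occupies leased commercial space (not: is a mobile business with no fixed premises) → Annual Permit not required.
Art. III. is located in Zone C; sells secondhand or consigned goods → Zone C Certificate required.
Art. IV. vehicles 14 ≤ 22 → Standard Permit required.
Art. V. sells secondhand or consigned goods; is located in Zone C → Secondhand Dealer Certificate required.

Secondhand Dealer Certificate, Standard Permit, Zone C Certificate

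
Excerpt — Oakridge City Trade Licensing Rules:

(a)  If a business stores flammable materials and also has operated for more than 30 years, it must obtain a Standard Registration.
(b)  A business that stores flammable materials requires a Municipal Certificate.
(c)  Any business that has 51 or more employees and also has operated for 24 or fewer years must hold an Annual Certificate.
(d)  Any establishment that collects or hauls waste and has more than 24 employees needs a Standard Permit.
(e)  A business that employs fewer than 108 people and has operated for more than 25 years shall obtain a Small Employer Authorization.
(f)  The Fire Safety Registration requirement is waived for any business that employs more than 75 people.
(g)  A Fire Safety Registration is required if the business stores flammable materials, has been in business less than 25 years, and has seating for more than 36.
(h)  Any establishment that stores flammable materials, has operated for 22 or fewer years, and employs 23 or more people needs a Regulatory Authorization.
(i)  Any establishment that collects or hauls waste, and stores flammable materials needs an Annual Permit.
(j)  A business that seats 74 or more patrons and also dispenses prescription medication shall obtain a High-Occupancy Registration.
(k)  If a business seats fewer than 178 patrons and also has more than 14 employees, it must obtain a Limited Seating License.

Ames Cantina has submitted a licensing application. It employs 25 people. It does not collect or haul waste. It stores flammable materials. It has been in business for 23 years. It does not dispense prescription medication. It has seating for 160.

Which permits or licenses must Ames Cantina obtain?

Fire Safety Registration, Limited Seating License, Municipal Certificate

(a) stores flammable materials; years in business 23 ≤ 30 → Standard Registration not required.
(b) stores flammable materials → Municipal Certificate required.
(c) employees 25 < 51; years in business 23 ≤ 24 → Annual Certificate not required.
(d) does not collect or haul waste; employees 25 > 24 → Standard Permit not required.
(e) employees 25 < 108; years in business 23 ≤ 25 → Small Employer Authorization not required.
(f) employees 25 ≤ 75 → Fire Safety Registration exemption does not apply.
(g) stores flammable materials; years in business 23 < 25; seating 160 > 36 → Fire Safety Registration required.
(h) stores flammable materials; years in business 23 > 22; employees 25 ≥ 23 → Regulatory Authorization not required.
(i) does not collect or haul waste; stores flammable materials → Annual Permit not required.
(j) seating 160 ≥ 74; does not dispense prescription medication → High-Occupancy Registration not required.
(k) seating 160 < 178; employees 25 > 14 → Limited Seating License required.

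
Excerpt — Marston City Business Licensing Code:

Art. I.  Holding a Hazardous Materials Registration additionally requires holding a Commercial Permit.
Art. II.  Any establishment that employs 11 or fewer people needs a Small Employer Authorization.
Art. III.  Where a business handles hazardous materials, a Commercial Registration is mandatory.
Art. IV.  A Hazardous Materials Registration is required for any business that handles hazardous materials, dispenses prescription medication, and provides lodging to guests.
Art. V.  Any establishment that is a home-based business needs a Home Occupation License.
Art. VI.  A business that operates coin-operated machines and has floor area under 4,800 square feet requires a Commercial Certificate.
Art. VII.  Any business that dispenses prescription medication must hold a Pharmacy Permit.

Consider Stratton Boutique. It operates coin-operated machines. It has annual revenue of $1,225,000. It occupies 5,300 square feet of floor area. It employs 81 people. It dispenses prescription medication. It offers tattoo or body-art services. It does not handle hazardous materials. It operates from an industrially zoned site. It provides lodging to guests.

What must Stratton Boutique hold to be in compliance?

Art. I. Hazardous Materials Registration is not required → no effect.
Art. II. employees 81 > 11 → Small Employer Authorization not required.
Art. III. does not handle hazardous materials → Commercial Registration not required.
Art. IV. does not handle hazardous materials; dispenses prescription medication; provides lodging to guests → Hazardous Materials Registration not required.
Art. V. operates from an industrially zoned site (not: is a home-based business) → Home Occupation License not required.
Art. VI. operates coin-operated machines; floor area 5,300 square feet ≥ 4,800 square feet → Commercial Certificate not required.
Art. VII. dispenses prescription medication → Pharmacy Permit required.

Pharmacy Permit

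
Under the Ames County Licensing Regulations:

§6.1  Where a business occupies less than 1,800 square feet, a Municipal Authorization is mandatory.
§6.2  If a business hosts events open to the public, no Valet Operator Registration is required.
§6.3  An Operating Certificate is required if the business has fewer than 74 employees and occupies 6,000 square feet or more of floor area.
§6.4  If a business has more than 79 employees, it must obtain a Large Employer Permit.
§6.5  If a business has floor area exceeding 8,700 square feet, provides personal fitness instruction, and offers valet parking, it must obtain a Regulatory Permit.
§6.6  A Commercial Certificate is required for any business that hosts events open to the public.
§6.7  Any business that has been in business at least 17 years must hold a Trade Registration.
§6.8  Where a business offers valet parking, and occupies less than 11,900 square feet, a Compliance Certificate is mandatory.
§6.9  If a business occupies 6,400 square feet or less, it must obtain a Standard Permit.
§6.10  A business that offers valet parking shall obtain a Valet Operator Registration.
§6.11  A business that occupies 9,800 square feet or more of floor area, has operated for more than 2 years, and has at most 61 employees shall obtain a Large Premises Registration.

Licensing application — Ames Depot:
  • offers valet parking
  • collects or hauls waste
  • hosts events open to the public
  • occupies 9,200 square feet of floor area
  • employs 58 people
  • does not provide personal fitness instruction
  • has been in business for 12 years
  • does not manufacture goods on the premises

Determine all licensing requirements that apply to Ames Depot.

Commercial Certificate, Compliance Certificate, Operating Certificate

§6.1 floor area 9,200 square feet ≥ 1,800 square feet → Municipal Authorization not required.
§6.2 hosts events open to the public → exempt from Valet Operator Registration.
§6.3 employees 58 < 74; floor area 9,200 square feet ≥ 6,000 square feet → Operating Certificate required.
§6.4 employees 58 ≤ 79 → Large Employer Permit not required.
§6.5 floor area 9,200 square feet > 8,700 square feet; does not provide personal fitness instruction; offers valet parking → Regulatory Permit not required.
§6.6 hosts events open to the public → Commercial Certificate required.
§6.7 years in business 12 < 17 → Trade Registration not required.
§6.8 offers valet parking; floor area 9,200 square feet < 11,900 square feet → Compliance Certificate required.
§6.9 floor area 9,200 square feet > 6,400 square feet → Standard Permit not required.
§6.10 offers valet parking → Valet Operator Registration required.
§6.11 floor area 9,200 square feet < 9,800 square feet; years in business 12 > 2; employees 58 ≤ 61 → Large Premises Registration not required.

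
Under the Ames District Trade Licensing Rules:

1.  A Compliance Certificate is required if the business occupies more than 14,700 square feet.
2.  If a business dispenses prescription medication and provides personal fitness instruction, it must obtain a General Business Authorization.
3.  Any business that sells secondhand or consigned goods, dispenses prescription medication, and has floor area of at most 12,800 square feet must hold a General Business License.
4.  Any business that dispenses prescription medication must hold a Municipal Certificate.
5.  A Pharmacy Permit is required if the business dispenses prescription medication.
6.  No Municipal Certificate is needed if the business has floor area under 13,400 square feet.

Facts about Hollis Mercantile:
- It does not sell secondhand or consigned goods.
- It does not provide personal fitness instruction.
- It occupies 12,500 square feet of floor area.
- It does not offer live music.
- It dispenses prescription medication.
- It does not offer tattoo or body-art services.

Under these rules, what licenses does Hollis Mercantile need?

Pharmacy Permit

1. floor area 12,500 square feet ≤ 14,700 square feet → Compliance Certificate not required.
2. dispenses prescription medication; does not provide personal fitness instruction → General Business Authorization not required.
3. does not sell secondhand or consigned goods; dispenses prescription medication; floor area 12,500 square feet ≤ 12,800 square feet → General Business License not required.
4. dispenses prescription medication → Municipal Certificate required.
5. dispenses prescription medication → Pharmacy Permit required.
6. floor area 12,500 square feet < 13,400 square feet → exempt from Municipal Certificate.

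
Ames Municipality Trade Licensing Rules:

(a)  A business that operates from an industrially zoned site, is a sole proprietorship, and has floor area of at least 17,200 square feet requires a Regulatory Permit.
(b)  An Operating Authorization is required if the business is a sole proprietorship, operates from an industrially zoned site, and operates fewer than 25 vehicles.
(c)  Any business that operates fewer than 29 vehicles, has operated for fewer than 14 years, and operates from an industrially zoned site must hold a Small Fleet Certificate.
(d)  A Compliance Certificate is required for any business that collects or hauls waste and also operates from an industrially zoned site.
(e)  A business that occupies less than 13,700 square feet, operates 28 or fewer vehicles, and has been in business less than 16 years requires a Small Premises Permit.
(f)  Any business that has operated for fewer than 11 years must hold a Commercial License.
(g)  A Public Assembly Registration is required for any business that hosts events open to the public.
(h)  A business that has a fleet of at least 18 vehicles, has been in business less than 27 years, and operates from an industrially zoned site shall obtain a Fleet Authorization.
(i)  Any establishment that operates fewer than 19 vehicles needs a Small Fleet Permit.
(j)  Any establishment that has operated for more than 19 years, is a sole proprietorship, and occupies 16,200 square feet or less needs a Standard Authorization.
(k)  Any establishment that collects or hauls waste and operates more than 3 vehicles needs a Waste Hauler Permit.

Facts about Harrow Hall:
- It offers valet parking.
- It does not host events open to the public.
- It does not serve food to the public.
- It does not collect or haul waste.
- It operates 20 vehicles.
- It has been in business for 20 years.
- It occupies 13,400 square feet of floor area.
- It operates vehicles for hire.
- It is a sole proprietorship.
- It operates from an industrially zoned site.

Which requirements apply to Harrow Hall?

Fleet Authorization, Operating Authorization, Standard Authorization

(a) operates from an industrially zoned site; is a sole proprietorship; floor area 13,400 square feet < 17,200 square feet → Regulatory Permit not required.
(b) is a sole proprietorship; operates from an industrially zoned site; vehicles 20 < 25 → Operating Authorization required.
(c) vehicles 20 < 29; years in business 20 ≥ 14; operates from an industrially zoned site → Small Fleet Certificate not required.
(d) does not collect or haul waste; operates from an industrially zoned site → Compliance Certificate not required.
(e) floor area 13,400 square feet < 13,700 square feet; vehicles 20 ≤ 28; years in business 20 ≥ 16 → Small Premises Permit not required.
(f) years in business 20 ≥ 11 → Commercial License not required.
(g) does not host events open to the public → Public Assembly Registration not required.
(h) vehicles 20 ≥ 18; years in business 20 < 27; operates from an industrially zoned site → Fleet Authorization required.
(i) vehicles 20 ≥ 19 → Small Fleet Permit not required.
(j) years in business 20 > 19; is a sole proprietorship; floor area 13,400 square feet ≤ 16,200 square feet → Standard Authorization required.
(k) does not collect or haul waste; vehicles 20 > 3 → Waste Hauler Permit not required.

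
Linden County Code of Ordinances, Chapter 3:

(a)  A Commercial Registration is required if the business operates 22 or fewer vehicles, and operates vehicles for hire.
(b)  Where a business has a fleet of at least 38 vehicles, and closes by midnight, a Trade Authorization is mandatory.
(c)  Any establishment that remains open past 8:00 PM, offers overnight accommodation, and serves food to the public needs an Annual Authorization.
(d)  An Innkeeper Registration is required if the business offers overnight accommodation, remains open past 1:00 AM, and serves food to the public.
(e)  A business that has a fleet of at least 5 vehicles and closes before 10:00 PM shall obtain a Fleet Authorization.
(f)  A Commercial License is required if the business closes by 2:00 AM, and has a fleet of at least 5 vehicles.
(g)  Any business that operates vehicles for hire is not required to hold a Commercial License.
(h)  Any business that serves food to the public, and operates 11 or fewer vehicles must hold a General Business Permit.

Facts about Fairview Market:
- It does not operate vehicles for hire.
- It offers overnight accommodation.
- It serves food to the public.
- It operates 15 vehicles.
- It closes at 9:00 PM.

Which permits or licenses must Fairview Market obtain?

Annual Authorization, Commercial License, Fleet Authorization

(a) vehicles 15 ≤ 22; does not operate vehicles for hire → Commercial Registration not required.
(b) vehicles 15 < 38; closes 9:00 PM, at/before midnight → Trade Authorization not required.
(c) closes 9:00 PM, after 8:00 PM; offers overnight accommodation; serves food to the public → Annual Authorization required.
(d) offers overnight accommodation; closes 9:00 PM, at/before 1:00 AM; serves food to the public → Innkeeper Registration not required.
(e) vehicles 15 ≥ 5; closes 9:00 PM, at/before 10:00 PM → Fleet Authorization required.
(f) closes 9:00 PM, at/before 2:00 AM; vehicles 15 ≥ 5 → Commercial License required.
(g) does not operate vehicles for hire → Commercial License exemption does not apply.
(h) serves food to the public; vehicles 15 > 11 → General Business Permit not required.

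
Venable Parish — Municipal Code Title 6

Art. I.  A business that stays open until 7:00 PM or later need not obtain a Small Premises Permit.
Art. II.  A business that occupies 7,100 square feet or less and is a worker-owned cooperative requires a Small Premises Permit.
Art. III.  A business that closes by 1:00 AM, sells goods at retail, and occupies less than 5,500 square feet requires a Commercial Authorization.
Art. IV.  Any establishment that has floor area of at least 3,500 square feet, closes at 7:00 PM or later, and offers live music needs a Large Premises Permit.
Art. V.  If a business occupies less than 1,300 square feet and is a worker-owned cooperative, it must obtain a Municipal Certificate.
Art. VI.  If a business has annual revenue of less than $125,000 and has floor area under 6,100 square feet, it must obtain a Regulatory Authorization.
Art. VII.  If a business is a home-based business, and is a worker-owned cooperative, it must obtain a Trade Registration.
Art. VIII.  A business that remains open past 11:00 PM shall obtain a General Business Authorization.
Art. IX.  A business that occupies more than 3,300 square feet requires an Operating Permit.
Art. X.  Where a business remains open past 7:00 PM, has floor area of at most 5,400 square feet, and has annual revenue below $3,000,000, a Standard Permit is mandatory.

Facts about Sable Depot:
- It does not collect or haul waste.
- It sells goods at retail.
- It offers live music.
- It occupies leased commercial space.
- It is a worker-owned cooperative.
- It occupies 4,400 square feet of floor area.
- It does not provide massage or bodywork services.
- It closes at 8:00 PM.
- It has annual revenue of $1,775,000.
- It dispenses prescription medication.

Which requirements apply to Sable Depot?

Commercial Authorization, Large Premises Permit, Operating Permit, Standard Permit

Art. I. closes 8:00 PM, after 7:00 PM → exempt from Small Premises Permit.
Art. II. floor area 4,400 square feet ≤ 7,100 square feet; is a worker-owned cooperative → Small Premises Permit required.
Art. III. closes 8:00 PM, at/before 1:00 AM; sells goods at retail; floor area 4,400 square feet < 5,500 square feet → Commercial Authorization required.
Art. IV. floor area 4,400 square feet ≥ 3,500 square feet; closes 8:00 PM, after 7:00 PM; offers live music → Large Premises Permit required.
Art. V. floor area 4,400 square feet ≥ 1,300 square feet; is a worker-owned cooperative → Municipal Certificate not required.
Art. VI. revenue $1,775,000 ≥ $125,000; floor area 4,400 square feet < 6,100 square feet → Regulatory Authorization not required.
Art. VII. occupies leased commercial space (not: is a home-based business); is a worker-owned cooperative → Trade Registration not required.
Art. VIII. closes 8:00 PM, at/before 11:00 PM → General Business Authorization not required.
Art. IX. floor area 4,400 square feet > 3,300 square feet → Operating Permit required.
Art. X. closes 8:00 PM, after 7:00 PM; floor area 4,400 square feet ≤ 5,400 square feet; revenue $1,775,000 < $3,000,000 → Standard Permit required.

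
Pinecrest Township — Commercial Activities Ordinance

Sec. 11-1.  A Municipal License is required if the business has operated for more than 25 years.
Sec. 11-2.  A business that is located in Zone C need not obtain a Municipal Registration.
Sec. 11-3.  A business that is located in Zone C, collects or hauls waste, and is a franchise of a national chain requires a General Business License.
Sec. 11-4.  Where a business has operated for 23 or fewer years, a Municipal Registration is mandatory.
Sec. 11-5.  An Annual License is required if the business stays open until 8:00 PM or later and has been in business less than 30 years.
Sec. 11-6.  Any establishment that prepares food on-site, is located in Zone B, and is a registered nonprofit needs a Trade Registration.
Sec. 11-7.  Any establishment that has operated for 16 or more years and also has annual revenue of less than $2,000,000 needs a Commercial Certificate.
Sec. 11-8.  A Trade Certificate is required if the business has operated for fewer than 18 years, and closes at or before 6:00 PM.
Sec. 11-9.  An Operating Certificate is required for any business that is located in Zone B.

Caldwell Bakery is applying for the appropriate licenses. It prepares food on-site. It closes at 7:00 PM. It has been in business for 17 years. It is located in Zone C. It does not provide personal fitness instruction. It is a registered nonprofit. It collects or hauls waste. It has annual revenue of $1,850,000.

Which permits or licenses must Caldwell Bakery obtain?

Sec. 11-1. years in business 17 ≤ 25 → Municipal License not required.
Sec. 11-2. is located in Zone C → exempt from Municipal Registration.
Sec. 11-3. is located in Zone C; collects or hauls waste; is a registered nonprofit (not: is a franchise of a national chain) → General Business License not required.
Sec. 11-4. years in business 17 ≤ 23 → Municipal Registration required.
Sec. 11-5. closes 7:00 PM, at/before 8:00 PM; years in business 17 < 30 → Annual License not required.
Sec. 11-6. prepares food on-site; is located in Zone C (not: is located in Zone B); is a registered nonprofit → Trade Registration not required.
Sec. 11-7. years in business 17 ≥ 16; revenue $1,850,000 < $2,000,000 → Commercial Certificate required.
Sec. 11-8. years in business 17 < 18; closes 7:00 PM, after 6:00 PM → Trade Certificate not required.
Sec. 11-9. is located in Zone C (not: is located in Zone B) → Operating Certificate not required.

Commercial Certificate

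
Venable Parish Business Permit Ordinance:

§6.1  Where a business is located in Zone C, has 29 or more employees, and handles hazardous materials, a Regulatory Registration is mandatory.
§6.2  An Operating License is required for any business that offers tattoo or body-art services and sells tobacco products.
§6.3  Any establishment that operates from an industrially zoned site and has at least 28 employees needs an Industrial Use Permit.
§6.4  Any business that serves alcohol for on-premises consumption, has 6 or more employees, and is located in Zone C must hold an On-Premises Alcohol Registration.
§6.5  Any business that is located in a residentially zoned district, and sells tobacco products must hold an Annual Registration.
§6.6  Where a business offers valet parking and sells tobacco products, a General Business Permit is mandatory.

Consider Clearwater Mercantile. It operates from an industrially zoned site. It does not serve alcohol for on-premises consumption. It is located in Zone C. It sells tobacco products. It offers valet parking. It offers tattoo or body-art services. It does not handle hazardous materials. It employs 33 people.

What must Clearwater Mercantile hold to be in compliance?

General Business Permit, Industrial Use Permit, Operating License

§6.1 is located in Zone C; employees 33 ≥ 29; does not handle hazardous materials → Regulatory Registration not required.
§6.2 offers tattoo or body-art services; sells tobacco products → Operating License required.
§6.3 operates from an industrially zoned site; employees 33 ≥ 28 → Industrial Use Permit required.
§6.4 does not serve alcohol for on-premises consumption; employees 33 ≥ 6; is located in Zone C → On-Premises Alcohol Registration not required.
§6.5 is located in Zone C (not: is located in a residentially zoned district); sells tobacco products → Annual Registration not required.
§6.6 offers valet parking; sells tobacco products → General Business Permit required.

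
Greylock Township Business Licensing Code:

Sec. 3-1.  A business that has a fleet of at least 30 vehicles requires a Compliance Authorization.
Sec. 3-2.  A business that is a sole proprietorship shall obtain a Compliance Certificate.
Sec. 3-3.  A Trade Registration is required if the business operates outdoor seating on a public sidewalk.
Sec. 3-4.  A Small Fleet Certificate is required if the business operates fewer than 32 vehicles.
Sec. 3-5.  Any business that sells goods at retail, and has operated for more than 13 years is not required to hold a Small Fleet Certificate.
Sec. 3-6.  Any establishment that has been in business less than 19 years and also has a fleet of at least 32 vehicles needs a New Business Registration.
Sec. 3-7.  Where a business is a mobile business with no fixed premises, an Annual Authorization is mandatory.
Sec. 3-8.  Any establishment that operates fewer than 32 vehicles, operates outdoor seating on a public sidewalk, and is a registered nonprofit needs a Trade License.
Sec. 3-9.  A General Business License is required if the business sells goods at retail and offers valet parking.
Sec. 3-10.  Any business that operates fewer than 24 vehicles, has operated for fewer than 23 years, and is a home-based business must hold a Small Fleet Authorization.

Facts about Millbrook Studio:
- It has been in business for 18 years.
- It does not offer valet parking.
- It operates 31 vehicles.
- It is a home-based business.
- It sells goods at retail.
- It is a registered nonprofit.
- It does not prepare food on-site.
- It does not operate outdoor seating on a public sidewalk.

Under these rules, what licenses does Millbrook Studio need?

Compliance Authorization

Sec. 3-1. vehicles 31 ≥ 30 → Compliance Authorization required.
Sec. 3-2. is a registered nonprofit (not: is a sole proprietorship) → Compliance Certificate not required.
Sec. 3-3. does not operate outdoor seating on a public sidewalk → Trade Registration not required.
Sec. 3-4. vehicles 31 < 32 → Small Fleet Certificate required.
Sec. 3-5. sells goods at retail; years in business 18 > 13 → exempt from Small Fleet Certificate.
Sec. 3-6. years in business 18 < 19; vehicles 31 < 32 → New Business Registration not required.
Sec. 3-7. is a home-based business (not: is a mobile business with no fixed premises) → Annual Authorization not required.
Sec. 3-8. vehicles 31 < 32; does not operate outdoor seating on a public sidewalk; is a registered nonprofit → Trade License not required.
Sec. 3-9. sells goods at retail; does not offer valet parking → General Business License not required.
Sec. 3-10. vehicles 31 ≥ 24; years in business 18 < 23; is a home-based business → Small Fleet Authorization not required.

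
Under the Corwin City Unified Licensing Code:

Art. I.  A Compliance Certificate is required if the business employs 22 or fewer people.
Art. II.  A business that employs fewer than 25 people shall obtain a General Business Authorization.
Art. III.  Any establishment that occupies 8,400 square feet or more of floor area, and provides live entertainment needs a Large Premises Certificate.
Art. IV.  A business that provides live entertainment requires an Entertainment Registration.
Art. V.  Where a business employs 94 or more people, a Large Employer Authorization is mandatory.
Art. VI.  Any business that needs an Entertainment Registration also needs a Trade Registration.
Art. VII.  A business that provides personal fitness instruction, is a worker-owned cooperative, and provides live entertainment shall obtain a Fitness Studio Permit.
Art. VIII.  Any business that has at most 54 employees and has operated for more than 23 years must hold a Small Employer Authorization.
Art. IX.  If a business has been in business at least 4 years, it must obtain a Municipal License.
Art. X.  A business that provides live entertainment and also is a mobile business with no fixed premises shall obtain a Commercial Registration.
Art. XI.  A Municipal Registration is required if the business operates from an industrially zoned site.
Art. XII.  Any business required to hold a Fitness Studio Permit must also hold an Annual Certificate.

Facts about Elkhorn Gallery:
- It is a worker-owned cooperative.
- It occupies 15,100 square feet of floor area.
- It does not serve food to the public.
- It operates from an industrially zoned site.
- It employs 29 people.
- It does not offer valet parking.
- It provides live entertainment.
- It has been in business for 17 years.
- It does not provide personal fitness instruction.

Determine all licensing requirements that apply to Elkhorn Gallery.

Art. I. employees 29 > 22 → Compliance Certificate not required.
Art. II. employees 29 ≥ 25 → General Business Authorization not required.
Art. III. floor area 15,100 square feet ≥ 8,400 square feet; provides live entertainment → Large Premises Certificate required.
Art. IV. provides live entertainment → Entertainment Registration required.
Art. V. employees 29 < 94 → Large Employer Authorization not required.
Art. VI. Entertainment Registration is required → Trade Registration also required.
Art. VII. does not provide personal fitness instruction; is a worker-owned cooperative; provides live entertainment → Fitness Studio Permit not required.
Art. VIII. employees 29 ≤ 54; years in business 17 ≤ 23 → Small Employer Authorization not required.
Art. IX. years in business 17 ≥ 4 → Municipal License required.
Art. X. provides live entertainment; operates from an industrially zoned site (not: is a mobile business with no fixed premises) → Commercial Registration not required.
Art. XI. operates from an industrially zoned site → Municipal Registration required.
Art. XII. Fitness Studio Permit is not required → no effect.

Entertainment Registration, Large Premises Certificate, Municipal License, Municipal Registration, Trade Registration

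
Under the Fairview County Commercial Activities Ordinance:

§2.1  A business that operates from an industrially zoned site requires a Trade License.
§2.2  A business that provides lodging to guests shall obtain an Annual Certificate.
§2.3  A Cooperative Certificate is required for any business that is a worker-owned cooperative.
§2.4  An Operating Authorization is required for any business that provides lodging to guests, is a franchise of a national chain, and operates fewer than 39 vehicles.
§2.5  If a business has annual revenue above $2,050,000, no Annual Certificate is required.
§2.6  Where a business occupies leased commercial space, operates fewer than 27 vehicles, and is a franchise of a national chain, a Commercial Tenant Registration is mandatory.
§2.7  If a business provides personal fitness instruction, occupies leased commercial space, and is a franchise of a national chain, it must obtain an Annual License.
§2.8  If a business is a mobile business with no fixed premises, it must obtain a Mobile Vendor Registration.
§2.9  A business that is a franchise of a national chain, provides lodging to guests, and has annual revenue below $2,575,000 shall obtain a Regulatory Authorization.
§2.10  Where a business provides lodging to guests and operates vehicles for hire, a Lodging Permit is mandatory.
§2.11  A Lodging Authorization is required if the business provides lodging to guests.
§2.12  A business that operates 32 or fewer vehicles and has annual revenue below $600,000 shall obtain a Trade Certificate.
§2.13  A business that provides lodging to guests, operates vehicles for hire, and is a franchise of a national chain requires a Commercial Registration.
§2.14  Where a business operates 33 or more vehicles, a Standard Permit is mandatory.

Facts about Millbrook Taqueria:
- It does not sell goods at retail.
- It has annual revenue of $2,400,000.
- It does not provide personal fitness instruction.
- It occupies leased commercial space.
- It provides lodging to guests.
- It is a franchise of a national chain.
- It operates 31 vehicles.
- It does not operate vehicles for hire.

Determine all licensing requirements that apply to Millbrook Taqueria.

§2.1 occupies leased commercial space (not: operates from an industrially zoned site) → Trade License not required.
§2.2 provides lodging to guests → Annual Certificate required.
§2.3 is a franchise of a national chain (not: is a worker-owned cooperative) → Cooperative Certificate not required.
§2.4 provides lodging to guests; is a franchise of a national chain; vehicles 31 < 39 → Operating Authorization required.
§2.5 revenue $2,400,000 > $2,050,000 → exempt from Annual Certificate.
§2.6 occupies leased commercial space; vehicles 31 ≥ 27; is a franchise of a national chain → Commercial Tenant Registration not required.
§2.7 does not provide personal fitness instruction; occupies leased commercial space; is a franchise of a national chain → Annual License not required.
§2.8 occupies leased commercial space (not: is a mobile business with no fixed premises) → Mobile Vendor Registration not required.
§2.9 is a franchise of a national chain; provides lodging to guests; revenue $2,400,000 < $2,575,000 → Regulatory Authorization required.
§2.10 provides lodging to guests; does not operate vehicles for hire → Lodging Permit not required.
§2.11 provides lodging to guests → Lodging Authorization required.
§2.12 vehicles 31 ≤ 32; revenue $2,400,000 ≥ $600,000 → Trade Certificate not required.
§2.13 provides lodging to guests; does not operate vehicles for hire; is a franchise of a national chain → Commercial Registration not required.
§2.14 vehicles 31 < 33 → Standard Permit not required.

Lodging Authorization, Operating Authorization, Regulatory Authorization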